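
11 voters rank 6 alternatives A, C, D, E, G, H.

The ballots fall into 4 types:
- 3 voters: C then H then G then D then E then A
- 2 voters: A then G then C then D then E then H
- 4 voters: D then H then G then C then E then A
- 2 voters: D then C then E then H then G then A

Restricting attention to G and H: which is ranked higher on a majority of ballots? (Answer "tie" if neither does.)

Ballots ranking G above H: 2.
Ballots ranking H above G: 11 − 2 = 9.
H wins the head-to-head 9–2.

H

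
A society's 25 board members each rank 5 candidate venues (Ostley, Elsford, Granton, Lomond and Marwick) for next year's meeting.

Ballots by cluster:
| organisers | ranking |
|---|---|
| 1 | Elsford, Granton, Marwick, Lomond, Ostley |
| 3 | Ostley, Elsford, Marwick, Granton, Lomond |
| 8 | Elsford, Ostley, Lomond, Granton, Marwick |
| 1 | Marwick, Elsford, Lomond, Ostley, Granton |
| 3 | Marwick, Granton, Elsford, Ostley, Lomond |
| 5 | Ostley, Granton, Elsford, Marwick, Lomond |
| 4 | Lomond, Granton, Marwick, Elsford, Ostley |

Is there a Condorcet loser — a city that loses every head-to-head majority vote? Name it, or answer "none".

none

Pairwise majorities:
Ostley vs Elsford: Elsford, 17–8.
Ostley vs Granton: Ostley is ranked higher on 3+8+1+5 = 17 ballots, Granton on 8. Ostley wins 17–8.
Ostley–Lomond: Ostley 19–6.
Ostley–Marwick: Ostley 16–9.
Elsford vs Granton: Elsford preferred on 1+3+8+1 = 13 ballots; Elsford wins 13–12.
Elsford–Lomond: Elsford 21–4.
Elsford–Marwick: Elsford 17–8.
Granton vs Lomond: Granton is ranked higher on 1+3+3+5 = 12 ballots, Lomond on 13. Lomond wins 13–12.
Granton vs Marwick: Granton, 18–7.
Lomond vs Marwick: Lomond is ranked higher on 8+4 = 12 ballots, Marwick on 13. Marwick wins 13–12.
Each city has at least one pairwise win (Ostley beats Granton; Elsford beats Ostley; Granton beats Marwick; Lomond beats Granton; Marwick beats Lomond) — no Condorcet loser.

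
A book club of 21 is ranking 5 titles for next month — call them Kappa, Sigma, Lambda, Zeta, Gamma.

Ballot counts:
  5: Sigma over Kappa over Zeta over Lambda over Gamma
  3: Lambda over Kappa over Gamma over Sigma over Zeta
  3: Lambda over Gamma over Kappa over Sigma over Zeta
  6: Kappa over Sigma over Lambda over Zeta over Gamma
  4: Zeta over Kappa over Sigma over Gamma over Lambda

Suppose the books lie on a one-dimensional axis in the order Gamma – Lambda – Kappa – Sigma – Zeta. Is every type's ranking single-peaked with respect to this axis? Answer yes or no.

no

Axis positions: Gamma=1, Lambda=2, Kappa=3, Sigma=4, Zeta=5.
Type 1 (peak Sigma at position 4): ranking walks positions 4-3-5-2-1, expanding outward from the peak — single-peaked.
Type 2 (peak Lambda at position 2): ranking walks positions 2-3-1-4-5, expanding outward from the peak — single-peaked.
Type 3 (peak Lambda at position 2): ranking walks positions 2-1-3-4-5, expanding outward from the peak — single-peaked.
Type 4 (peak Kappa at position 3): ranking walks positions 3-4-2-5-1, expanding outward from the peak — single-peaked.
Type 5: ranking walks positions 5-3-4-1-2; Kappa is ranked above Sigma even though Sigma lies between Kappa and the peak Zeta on the axis — preferences dip and rise again. Not single-peaked.
Type 5 violates single-peakedness, so the profile is not single-peaked on this axis.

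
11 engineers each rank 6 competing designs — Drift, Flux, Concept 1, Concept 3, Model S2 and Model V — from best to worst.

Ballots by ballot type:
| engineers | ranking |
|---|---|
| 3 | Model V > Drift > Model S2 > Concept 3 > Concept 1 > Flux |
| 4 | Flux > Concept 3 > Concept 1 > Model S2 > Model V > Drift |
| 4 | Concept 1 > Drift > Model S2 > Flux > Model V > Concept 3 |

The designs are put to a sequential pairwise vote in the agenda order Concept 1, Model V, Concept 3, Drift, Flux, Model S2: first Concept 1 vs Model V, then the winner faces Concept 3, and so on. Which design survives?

Round 1: Concept 1 vs Model V — 8–3, Concept 1 advances.
Round 2: Concept 1 vs Concept 3 — 4–7, Concept 3 advances.
Round 3: Concept 3 vs Drift — 4–7, Drift advances.
Round 4: Drift vs Flux — 7–4, Drift advances.
Round 5: Drift vs Model S2 — 7–4, Drift advances.
The agenda winner is Drift.

Drift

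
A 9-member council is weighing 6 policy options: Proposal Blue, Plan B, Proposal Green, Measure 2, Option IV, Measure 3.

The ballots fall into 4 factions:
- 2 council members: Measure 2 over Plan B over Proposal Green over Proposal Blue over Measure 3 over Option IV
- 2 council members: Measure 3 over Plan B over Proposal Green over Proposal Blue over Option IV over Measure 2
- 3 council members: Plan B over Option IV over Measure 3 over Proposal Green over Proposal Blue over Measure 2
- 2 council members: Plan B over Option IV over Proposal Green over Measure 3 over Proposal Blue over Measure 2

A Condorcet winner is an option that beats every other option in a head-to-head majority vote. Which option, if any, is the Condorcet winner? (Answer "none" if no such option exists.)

Plan B

Head-to-head results (9 council members):
Proposal Blue vs Plan B: 0 for Proposal Blue, 9 for Plan B — Plan B by 9–0.
Proposal Blue vs Proposal Green: Proposal Green wins 9–0.
Proposal Blue vs Measure 2: 7 to 2, Proposal Blue.
Proposal Blue vs Option IV: Option IV wins 5–4.
Proposal Blue–Measure 3: Measure 3 7–2.
Plan B vs Proposal Green: Plan B, 9–0.
Plan B vs Measure 2: Plan B, 7–2.
Plan B vs Option IV: 2+2+3+2 = 9 for Plan B, 0 for Option IV — Plan B by 9–0.
Plan B vs Measure 3: Plan B is ranked higher on 2+3+2 = 7 ballots, Measure 3 on 2. Plan B wins 7–2.
Proposal Green vs Measure 2: 7 to 2, Proposal Green.
Proposal Green–Option IV: Option IV 5–4.
Proposal Green vs Measure 3: Measure 3, 5–4.
Measure 2 vs Option IV: Option IV wins 7–2.
Measure 2 vs Measure 3: 2 for Measure 2, 7 for Measure 3 — Measure 3 by 7–2.
Option IV vs Measure 3: Option IV wins 5–4.
Plan B beats each of Proposal Blue, Proposal Green, Measure 2, Option IV, Measure 3 — Plan B is the Condorcet winner.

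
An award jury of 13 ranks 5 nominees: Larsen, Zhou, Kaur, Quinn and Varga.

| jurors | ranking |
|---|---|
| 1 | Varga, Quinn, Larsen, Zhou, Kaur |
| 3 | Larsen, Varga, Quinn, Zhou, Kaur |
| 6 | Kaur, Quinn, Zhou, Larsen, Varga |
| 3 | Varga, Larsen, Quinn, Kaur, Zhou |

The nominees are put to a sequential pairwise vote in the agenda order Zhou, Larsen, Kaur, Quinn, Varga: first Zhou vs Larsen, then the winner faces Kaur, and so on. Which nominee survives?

Round 1: Zhou vs Larsen — 6–7, Larsen advances.
Round 2: Larsen vs Kaur — 7–6, Larsen advances.
Round 3: Larsen vs Quinn — 6–7, Quinn advances.
Round 4: Quinn vs Varga — 6–7, Varga advances.
The agenda winner is Varga.

Varga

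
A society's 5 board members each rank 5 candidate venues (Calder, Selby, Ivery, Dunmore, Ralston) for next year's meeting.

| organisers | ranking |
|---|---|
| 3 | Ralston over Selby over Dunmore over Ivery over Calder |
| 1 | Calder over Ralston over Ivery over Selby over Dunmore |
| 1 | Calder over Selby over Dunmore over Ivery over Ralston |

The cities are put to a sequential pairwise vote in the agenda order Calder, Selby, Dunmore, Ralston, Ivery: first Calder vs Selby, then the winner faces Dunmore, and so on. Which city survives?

Round 1: Calder vs Selby — 2–3, Selby advances.
Round 2: Selby vs Dunmore — 5–0, Selby advances.
Round 3: Selby vs Ralston — 1–4, Ralston advances.
Round 4: Ralston vs Ivery — 4–1, Ralston advances.
Ralston survives the agenda.

Ralston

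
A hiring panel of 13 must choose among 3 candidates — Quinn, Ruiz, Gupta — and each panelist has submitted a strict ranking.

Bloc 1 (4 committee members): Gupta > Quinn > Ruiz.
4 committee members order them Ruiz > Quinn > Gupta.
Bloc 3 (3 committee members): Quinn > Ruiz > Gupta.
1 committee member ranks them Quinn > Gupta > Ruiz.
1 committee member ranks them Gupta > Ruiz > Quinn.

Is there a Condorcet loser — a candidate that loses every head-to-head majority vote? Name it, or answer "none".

Gupta

Pairwise majorities:
Quinn vs Ruiz: Quinn, 8–5.
Quinn vs Gupta: Quinn is ranked higher on 4+3+1 = 8 ballots, Gupta on 5. Quinn wins 8–5.
Ruiz vs Gupta: 7 to 6, Ruiz.
Gupta is beaten in every head-to-head and is the Condorcet loser.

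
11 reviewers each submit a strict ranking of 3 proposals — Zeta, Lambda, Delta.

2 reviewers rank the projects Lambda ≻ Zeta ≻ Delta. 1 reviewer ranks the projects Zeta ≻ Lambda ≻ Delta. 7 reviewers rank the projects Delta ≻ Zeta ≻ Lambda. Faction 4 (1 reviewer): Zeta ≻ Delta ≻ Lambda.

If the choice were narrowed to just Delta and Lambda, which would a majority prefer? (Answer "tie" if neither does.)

Delta

Ballots ranking Delta above Lambda: 7 + 1 = 8.
Ballots ranking Lambda above Delta: 11 − 8 = 3.
Delta wins the head-to-head 8–3.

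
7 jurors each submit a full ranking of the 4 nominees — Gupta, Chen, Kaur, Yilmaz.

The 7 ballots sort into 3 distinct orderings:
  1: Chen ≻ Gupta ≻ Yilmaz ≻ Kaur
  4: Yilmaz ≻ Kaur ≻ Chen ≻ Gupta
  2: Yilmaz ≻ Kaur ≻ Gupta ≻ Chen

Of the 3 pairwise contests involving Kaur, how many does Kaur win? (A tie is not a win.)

Kaur against each rival (7 jurors):
Kaur vs Gupta: Kaur preferred on 4+2 = 6 ballots; Kaur wins 6–1.
Kaur vs Chen: 4+2 = 6 for Kaur, 1 for Chen — Kaur by 6–1.
Kaur vs Yilmaz: Kaur is ranked higher on 0 ballots, Yilmaz on 7. Yilmaz wins 7–0.
Kaur beats Gupta, Chen; loses to Yilmaz — 2 pairwise wins.

2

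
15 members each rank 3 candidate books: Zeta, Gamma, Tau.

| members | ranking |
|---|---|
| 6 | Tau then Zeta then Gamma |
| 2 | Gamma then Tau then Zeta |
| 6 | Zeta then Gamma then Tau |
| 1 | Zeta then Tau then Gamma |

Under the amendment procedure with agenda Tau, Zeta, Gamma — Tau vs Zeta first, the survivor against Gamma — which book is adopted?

Gamma

Round 1: Tau vs Zeta — 8–7, Tau advances.
Round 2: Tau vs Gamma — 7–8, Gamma advances.
The agenda winner is Gamma.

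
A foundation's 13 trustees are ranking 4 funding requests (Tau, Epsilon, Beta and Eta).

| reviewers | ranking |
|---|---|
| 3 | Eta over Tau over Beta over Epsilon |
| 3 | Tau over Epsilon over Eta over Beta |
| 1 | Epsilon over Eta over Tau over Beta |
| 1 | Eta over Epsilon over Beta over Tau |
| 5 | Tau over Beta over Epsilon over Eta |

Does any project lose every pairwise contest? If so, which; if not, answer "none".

Pairwise majorities:
Tau vs Epsilon: Tau wins 11–2.
Tau vs Beta: Tau is ranked higher on 3+3+1+5 = 12 ballots, Beta on 1. Tau wins 12–1.
Tau vs Eta: 3+5 = 8 for Tau, 5 for Eta — Tau by 8–5.
Epsilon vs Beta: 3+1+1 = 5 for Epsilon, 8 for Beta — Beta by 8–5.
Epsilon–Eta: Epsilon 9–4.
Beta vs Eta: 5 for Beta, 8 for Eta — Eta by 8–5.
Every project wins at least one matchup (Tau beats Epsilon; Epsilon beats Eta; Beta beats Epsilon; Eta beats Beta), so there is no Condorcet loser.

none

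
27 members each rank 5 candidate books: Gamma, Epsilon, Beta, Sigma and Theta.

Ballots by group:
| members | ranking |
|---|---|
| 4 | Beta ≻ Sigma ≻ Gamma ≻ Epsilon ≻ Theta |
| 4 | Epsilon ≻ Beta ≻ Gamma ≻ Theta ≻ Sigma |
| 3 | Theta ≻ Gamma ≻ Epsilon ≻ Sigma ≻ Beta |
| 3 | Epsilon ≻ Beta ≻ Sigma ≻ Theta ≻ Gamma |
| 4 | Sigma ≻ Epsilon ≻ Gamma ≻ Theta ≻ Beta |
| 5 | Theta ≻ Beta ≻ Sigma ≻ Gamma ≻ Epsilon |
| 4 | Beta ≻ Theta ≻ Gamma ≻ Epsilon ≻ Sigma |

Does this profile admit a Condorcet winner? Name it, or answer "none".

none

Check each pair by majority over 27 ballots:
Gamma vs Epsilon: Gamma preferred on 4+3+5+4 = 16 ballots; Gamma wins 16–11.
Gamma vs Beta: 7 to 20, Beta.
Gamma vs Sigma: Gamma preferred on 4+3+4 = 11 ballots; Sigma wins 16–11.
Gamma vs Theta: Gamma preferred on 4+4+4 = 12 ballots; Theta wins 15–12.
Epsilon vs Beta: 14 to 13, Epsilon.
Epsilon vs Sigma: Epsilon preferred on 4+3+3+4 = 14 ballots; Epsilon wins 14–13.
Epsilon vs Theta: Epsilon is ranked higher on 4+4+3+4 = 15 ballots, Theta on 12. Epsilon wins 15–12.
Beta vs Sigma: 20 to 7, Beta.
Beta vs Theta: Beta is ranked higher on 4+4+3+4 = 15 ballots, Theta on 12. Beta wins 15–12.
Sigma vs Theta: Sigma preferred on 4+3+4 = 11 ballots; Theta wins 16–11.
No book is unbeaten: Gamma loses to Beta; Epsilon loses to Gamma; Beta loses to Epsilon; Sigma loses to Epsilon; Theta loses to Epsilon. In particular Gamma > Epsilon > Beta > Gamma is a majority cycle — no Condorcet winner exists.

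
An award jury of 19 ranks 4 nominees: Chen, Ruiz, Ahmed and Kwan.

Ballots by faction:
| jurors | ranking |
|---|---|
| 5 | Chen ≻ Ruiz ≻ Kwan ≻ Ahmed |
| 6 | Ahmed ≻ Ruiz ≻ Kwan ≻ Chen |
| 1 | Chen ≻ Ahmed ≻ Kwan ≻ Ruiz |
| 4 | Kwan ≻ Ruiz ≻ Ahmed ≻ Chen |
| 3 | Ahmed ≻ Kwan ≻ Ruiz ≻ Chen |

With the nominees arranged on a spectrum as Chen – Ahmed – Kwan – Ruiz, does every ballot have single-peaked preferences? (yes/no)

Axis positions: Chen=1, Ahmed=2, Kwan=3, Ruiz=4.
Faction 1: ranking walks positions 1-4-3-2; Ruiz is ranked above Ahmed even though Ahmed lies between Ruiz and the peak Chen on the axis — preferences dip and rise again. Not single-peaked.
Faction 2: ranking walks positions 2-4-3-1; Ruiz is ranked above Kwan even though Kwan lies between Ruiz and the peak Ahmed on the axis — preferences dip and rise again. Not single-peaked.
Faction 3 (peak Chen at position 1): ranking walks positions 1-2-3-4, expanding outward from the peak — single-peaked.
Faction 4 (peak Kwan at position 3): ranking walks positions 3-4-2-1, expanding outward from the peak — single-peaked.
Faction 5 (peak Ahmed at position 2): ranking walks positions 2-3-4-1, expanding outward from the peak — single-peaked.
Faction 1 violates single-peakedness, so the profile is not single-peaked on this axis.

no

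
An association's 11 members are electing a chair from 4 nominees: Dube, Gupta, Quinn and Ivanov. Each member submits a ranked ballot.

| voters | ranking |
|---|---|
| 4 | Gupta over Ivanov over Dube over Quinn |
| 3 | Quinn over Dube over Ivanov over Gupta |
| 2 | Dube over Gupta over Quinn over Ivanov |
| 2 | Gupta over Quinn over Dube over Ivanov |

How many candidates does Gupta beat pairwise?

Gupta against each rival (11 voters):
Gupta vs Dube: Gupta, 6–5.
Gupta vs Quinn: Gupta is ranked higher on 4+2+2 = 8 ballots, Quinn on 3. Gupta wins 8–3.
Gupta vs Ivanov: 4+2+2 = 8 for Gupta, 3 for Ivanov — Gupta by 8–3.
Gupta beats Dube, Quinn, Ivanov — 3 pairwise wins.

3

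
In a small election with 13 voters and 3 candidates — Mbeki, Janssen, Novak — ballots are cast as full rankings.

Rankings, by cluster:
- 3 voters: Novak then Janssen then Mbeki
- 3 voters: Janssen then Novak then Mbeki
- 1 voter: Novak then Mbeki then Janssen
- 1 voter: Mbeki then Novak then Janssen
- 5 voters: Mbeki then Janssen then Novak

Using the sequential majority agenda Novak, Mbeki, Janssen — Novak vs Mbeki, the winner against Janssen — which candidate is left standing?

Round 1: Novak vs Mbeki — 7–6, Novak advances.
Round 2: Novak vs Janssen — 5–8, Janssen advances.
Janssen survives the agenda.

Janssen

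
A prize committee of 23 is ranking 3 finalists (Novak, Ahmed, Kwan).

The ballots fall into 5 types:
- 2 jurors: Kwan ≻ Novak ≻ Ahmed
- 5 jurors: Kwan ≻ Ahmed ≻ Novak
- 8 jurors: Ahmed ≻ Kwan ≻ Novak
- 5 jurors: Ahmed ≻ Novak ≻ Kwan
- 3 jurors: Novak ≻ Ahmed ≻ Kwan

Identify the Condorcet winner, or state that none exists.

Check each pair by majority over 23 ballots:
Novak vs Ahmed: Novak preferred on 2+3 = 5 ballots; Ahmed wins 18–5.
Novak vs Kwan: Novak is ranked higher on 5+3 = 8 ballots, Kwan on 15. Kwan wins 15–8.
Ahmed vs Kwan: Ahmed is ranked higher on 8+5+3 = 16 ballots, Kwan on 7. Ahmed wins 16–7.
Ahmed defeats every rival head-to-head and is the Condorcet winner.

Ahmed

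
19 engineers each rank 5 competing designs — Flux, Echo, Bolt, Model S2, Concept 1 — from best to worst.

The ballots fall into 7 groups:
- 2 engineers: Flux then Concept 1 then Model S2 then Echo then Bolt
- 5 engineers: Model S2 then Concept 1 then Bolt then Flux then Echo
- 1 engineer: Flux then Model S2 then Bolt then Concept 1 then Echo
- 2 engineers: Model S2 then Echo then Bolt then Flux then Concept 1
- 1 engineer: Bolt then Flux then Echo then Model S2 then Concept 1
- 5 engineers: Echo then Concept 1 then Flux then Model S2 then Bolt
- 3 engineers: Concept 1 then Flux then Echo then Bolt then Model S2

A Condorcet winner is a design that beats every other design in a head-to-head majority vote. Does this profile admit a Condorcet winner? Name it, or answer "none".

Concept 1

Check each pair by majority over 19 ballots:
Flux vs Echo: Flux is ranked higher on 2+5+1+1+3 = 12 ballots, Echo on 7. Flux wins 12–7.
Flux vs Bolt: 2+1+5+3 = 11 for Flux, 8 for Bolt — Flux by 11–8.
Flux vs Model S2: 2+1+1+5+3 = 12 for Flux, 7 for Model S2 — Flux by 12–7.
Flux vs Concept 1: 6 to 13, Concept 1.
Echo vs Bolt: Echo preferred on 2+2+5+3 = 12 ballots; Echo wins 12–7.
Echo vs Model S2: 9 to 10, Model S2.
Echo vs Concept 1: Echo is ranked higher on 2+1+5 = 8 ballots, Concept 1 on 11. Concept 1 wins 11–8.
Bolt vs Model S2: 4 to 15, Model S2.
Bolt vs Concept 1: 1+2+1 = 4 for Bolt, 15 for Concept 1 — Concept 1 by 15–4.
Model S2 vs Concept 1: Model S2 is ranked higher on 5+1+2+1 = 9 ballots, Concept 1 on 10. Concept 1 wins 10–9.
Only Concept 1 has no losses; Concept 1 is the Condorcet winner.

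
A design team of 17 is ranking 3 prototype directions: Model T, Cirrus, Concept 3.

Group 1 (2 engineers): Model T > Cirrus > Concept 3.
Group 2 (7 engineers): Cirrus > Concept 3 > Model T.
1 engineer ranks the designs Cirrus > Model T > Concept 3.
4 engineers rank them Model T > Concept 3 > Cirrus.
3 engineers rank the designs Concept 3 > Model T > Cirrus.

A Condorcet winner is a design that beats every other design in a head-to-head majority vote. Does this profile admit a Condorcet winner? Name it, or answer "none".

Head-to-head results (17 engineers):
Model T vs Cirrus: 2+4+3 = 9 for Model T, 8 for Cirrus — Model T by 9–8.
Model T vs Concept 3: Model T is ranked higher on 2+1+4 = 7 ballots, Concept 3 on 10. Concept 3 wins 10–7.
Cirrus vs Concept 3: Cirrus preferred on 2+7+1 = 10 ballots; Cirrus wins 10–7.
Each design drops at least one matchup (Model T loses to Concept 3; Cirrus loses to Model T; Concept 3 loses to Cirrus); the cycle Model T beats Cirrus beats Concept 3 beats Model T rules out a Condorcet winner.

none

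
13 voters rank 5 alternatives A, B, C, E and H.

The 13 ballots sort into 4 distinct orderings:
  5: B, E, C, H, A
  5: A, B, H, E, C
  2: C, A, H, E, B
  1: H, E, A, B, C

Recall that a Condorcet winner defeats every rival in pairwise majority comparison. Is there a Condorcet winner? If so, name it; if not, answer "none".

Check each pair by majority over 13 ballots:
A vs B: A, 8–5.
A–C: C 7–6.
A–E: A 7–6.
A vs H: A wins 7–6.
B vs C: B wins 11–2.
B vs E: B, 10–3.
B vs H: B wins 10–3.
C vs E: E, 11–2.
C vs H: C wins 7–6.
E vs H: H wins 8–5.
No alternative is unbeaten: A loses to C; B loses to A; C loses to B; E loses to A; H loses to A. In particular A beats B beats C beats A is a majority cycle — no Condorcet winner exists.

none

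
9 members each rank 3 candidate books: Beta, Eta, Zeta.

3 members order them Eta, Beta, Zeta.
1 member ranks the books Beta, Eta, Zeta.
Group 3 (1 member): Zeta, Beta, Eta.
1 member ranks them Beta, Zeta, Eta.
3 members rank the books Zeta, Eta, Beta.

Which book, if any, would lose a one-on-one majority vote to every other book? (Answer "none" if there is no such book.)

Head-to-head results (9 members):
Beta–Eta: Eta 6–3.
Beta vs Zeta: Beta wins 5–4.
Eta vs Zeta: Eta preferred on 3+1 = 4 ballots; Zeta wins 5–4.
Each book has at least one pairwise win (Beta beats Zeta; Eta beats Beta; Zeta beats Eta) — no Condorcet loser.

none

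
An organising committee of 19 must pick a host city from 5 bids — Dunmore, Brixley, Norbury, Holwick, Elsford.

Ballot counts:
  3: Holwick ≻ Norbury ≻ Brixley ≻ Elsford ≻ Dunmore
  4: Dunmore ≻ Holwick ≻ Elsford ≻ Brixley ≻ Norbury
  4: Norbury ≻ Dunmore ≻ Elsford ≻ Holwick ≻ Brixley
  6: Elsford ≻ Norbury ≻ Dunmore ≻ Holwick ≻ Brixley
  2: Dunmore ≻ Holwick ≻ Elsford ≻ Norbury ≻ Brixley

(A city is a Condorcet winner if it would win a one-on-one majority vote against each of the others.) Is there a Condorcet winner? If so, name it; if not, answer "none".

Pairwise majorities:
Dunmore vs Brixley: 16 to 3, Dunmore.
Dunmore vs Norbury: Dunmore is ranked higher on 4+2 = 6 ballots, Norbury on 13. Norbury wins 13–6.
Dunmore vs Holwick: 16 to 3, Dunmore.
Dunmore vs Elsford: 10 to 9, Dunmore.
Brixley vs Norbury: 4 for Brixley, 15 for Norbury — Norbury by 15–4.
Brixley vs Holwick: 0 to 19, Holwick.
Brixley vs Elsford: 3 for Brixley, 16 for Elsford — Elsford by 16–3.
Norbury vs Holwick: Norbury is ranked higher on 4+6 = 10 ballots, Holwick on 9. Norbury wins 10–9.
Norbury vs Elsford: 7 to 12, Elsford.
Holwick vs Elsford: Holwick is ranked higher on 3+4+2 = 9 ballots, Elsford on 10. Elsford wins 10–9.
No city is unbeaten: Dunmore loses to Norbury; Brixley loses to Dunmore; Norbury loses to Elsford; Holwick loses to Dunmore; Elsford loses to Dunmore. In particular Dunmore beats Elsford beats Norbury beats Dunmore is a majority cycle — no Condorcet winner exists.

none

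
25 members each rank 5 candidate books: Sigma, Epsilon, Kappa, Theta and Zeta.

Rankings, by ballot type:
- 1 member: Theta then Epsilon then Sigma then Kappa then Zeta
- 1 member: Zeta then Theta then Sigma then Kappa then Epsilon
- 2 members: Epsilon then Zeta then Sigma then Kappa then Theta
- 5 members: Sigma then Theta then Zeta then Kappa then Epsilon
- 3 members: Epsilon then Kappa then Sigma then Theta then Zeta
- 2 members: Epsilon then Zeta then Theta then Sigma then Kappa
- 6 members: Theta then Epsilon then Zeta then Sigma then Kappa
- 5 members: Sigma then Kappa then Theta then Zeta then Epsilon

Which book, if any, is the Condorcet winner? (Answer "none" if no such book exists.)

none

Check each pair by majority over 25 ballots:
Sigma vs Epsilon: 11 to 14, Epsilon.
Sigma vs Kappa: 22 for Sigma, 3 for Kappa — Sigma by 22–3.
Sigma vs Theta: 15 to 10, Sigma.
Sigma vs Zeta: 1+5+3+5 = 14 for Sigma, 11 for Zeta — Sigma by 14–11.
Epsilon vs Kappa: Epsilon preferred on 1+2+3+2+6 = 14 ballots; Epsilon wins 14–11.
Epsilon vs Theta: 2+3+2 = 7 for Epsilon, 18 for Theta — Theta by 18–7.
Epsilon vs Zeta: 14 to 11, Epsilon.
Kappa vs Theta: 10 to 15, Theta.
Kappa vs Zeta: 9 to 16, Zeta.
Theta vs Zeta: 20 to 5, Theta.
Each book drops at least one matchup (Sigma loses to Epsilon; Epsilon loses to Theta; Kappa loses to Sigma; Theta loses to Sigma; Zeta loses to Sigma); the cycle Sigma → Theta → Epsilon → Sigma rules out a Condorcet winner.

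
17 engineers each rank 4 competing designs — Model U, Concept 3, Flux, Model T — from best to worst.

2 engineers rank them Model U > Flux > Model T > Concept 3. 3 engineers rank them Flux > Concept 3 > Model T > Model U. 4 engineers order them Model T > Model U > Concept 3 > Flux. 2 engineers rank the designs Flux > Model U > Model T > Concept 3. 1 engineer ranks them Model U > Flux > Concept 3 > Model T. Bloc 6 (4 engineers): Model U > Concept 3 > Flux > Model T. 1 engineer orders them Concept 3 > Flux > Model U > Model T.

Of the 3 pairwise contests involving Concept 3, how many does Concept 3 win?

2

Concept 3 against each rival (17 engineers):
Concept 3–Model U: Model U 13–4.
Concept 3 vs Flux: Concept 3, 9–8.
Concept 3–Model T: Concept 3 9–8.
Concept 3 beats Flux, Model T; loses to Model U — 2 pairwise wins.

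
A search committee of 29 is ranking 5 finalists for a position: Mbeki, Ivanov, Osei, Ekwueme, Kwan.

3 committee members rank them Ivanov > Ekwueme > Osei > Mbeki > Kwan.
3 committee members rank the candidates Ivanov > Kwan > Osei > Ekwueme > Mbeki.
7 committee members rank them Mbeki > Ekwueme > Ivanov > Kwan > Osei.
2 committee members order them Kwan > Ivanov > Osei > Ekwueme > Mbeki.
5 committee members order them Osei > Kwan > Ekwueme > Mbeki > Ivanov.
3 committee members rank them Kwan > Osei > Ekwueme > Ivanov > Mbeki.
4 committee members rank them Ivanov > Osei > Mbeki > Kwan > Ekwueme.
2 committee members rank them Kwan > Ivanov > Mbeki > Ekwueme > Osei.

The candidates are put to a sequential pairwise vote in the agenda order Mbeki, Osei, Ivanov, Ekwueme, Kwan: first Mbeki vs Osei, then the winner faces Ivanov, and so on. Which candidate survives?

Kwan

Round 1: Mbeki vs Osei — 9–20, Osei advances.
Round 2: Osei vs Ivanov — 8–21, Ivanov advances.
Round 3: Ivanov vs Ekwueme — 14–15, Ekwueme advances.
Round 4: Ekwueme vs Kwan — 10–19, Kwan advances.
The agenda winner is Kwan.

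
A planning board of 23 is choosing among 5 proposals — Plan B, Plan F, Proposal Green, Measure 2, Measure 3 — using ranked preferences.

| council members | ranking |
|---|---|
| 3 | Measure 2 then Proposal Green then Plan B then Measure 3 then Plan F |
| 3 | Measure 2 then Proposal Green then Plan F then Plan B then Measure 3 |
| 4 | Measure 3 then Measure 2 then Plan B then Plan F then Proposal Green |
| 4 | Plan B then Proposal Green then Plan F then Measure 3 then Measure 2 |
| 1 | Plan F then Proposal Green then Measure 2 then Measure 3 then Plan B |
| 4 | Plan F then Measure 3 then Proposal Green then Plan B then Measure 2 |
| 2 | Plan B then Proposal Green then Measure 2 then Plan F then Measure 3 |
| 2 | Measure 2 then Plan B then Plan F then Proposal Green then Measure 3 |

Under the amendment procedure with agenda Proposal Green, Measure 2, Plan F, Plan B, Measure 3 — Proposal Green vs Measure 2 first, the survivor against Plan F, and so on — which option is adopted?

Measure 3

Round 1: Proposal Green vs Measure 2 — 11–12, Measure 2 advances.
Round 2: Measure 2 vs Plan F — 14–9, Measure 2 advances.
Round 3: Measure 2 vs Plan B — 13–10, Measure 2 advances.
Round 4: Measure 2 vs Measure 3 — 11–12, Measure 3 advances.
Measure 3 survives the agenda.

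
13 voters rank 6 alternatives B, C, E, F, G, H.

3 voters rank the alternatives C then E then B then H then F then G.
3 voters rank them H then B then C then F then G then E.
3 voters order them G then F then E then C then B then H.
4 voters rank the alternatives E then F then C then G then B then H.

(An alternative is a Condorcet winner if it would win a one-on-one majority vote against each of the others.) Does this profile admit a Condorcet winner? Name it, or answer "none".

Check each pair by majority over 13 ballots:
B vs C: B preferred on 3 ballots; C wins 10–3.
B vs E: B preferred on 3 ballots; E wins 10–3.
B vs F: 6 to 7, F.
B vs G: 6 to 7, G.
B vs H: 3+3+4 = 10 for B, 3 for H — B by 10–3.
C vs E: C is ranked higher on 3+3 = 6 ballots, E on 7. E wins 7–6.
C vs F: 3+3 = 6 for C, 7 for F — F by 7–6.
C vs G: 3+3+4 = 10 for C, 3 for G — C by 10–3.
C vs H: 10 to 3, C.
E vs F: E is ranked higher on 3+4 = 7 ballots, F on 6. E wins 7–6.
E vs G: 3+4 = 7 for E, 6 for G — E by 7–6.
E vs H: E preferred on 3+3+4 = 10 ballots; E wins 10–3.
F vs G: F preferred on 3+3+4 = 10 ballots; F wins 10–3.
F vs H: 7 to 6, F.
G vs H: G is ranked higher on 3+4 = 7 ballots, H on 6. G wins 7–6.
Only E has no losses; E is the Condorcet winner.

E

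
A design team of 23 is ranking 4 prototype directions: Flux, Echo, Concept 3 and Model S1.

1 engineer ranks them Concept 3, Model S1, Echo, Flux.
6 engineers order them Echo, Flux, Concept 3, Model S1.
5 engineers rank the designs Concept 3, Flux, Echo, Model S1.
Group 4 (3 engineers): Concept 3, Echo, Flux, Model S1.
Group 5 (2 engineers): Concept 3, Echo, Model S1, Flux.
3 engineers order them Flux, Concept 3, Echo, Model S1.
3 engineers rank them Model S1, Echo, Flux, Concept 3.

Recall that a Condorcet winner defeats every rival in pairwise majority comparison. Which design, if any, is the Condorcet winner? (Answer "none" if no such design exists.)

Pairwise majorities:
Flux vs Echo: 5+3 = 8 for Flux, 15 for Echo — Echo by 15–8.
Flux vs Concept 3: 6+3+3 = 12 for Flux, 11 for Concept 3 — Flux by 12–11.
Flux vs Model S1: Flux preferred on 6+5+3+3 = 17 ballots; Flux wins 17–6.
Echo vs Concept 3: 9 to 14, Concept 3.
Echo vs Model S1: 19 to 4, Echo.
Concept 3 vs Model S1: 20 to 3, Concept 3.
No design is unbeaten: Flux loses to Echo; Echo loses to Concept 3; Concept 3 loses to Flux; Model S1 loses to Flux. In particular Flux beats Concept 3 beats Echo beats Flux is a majority cycle — no Condorcet winner exists.

none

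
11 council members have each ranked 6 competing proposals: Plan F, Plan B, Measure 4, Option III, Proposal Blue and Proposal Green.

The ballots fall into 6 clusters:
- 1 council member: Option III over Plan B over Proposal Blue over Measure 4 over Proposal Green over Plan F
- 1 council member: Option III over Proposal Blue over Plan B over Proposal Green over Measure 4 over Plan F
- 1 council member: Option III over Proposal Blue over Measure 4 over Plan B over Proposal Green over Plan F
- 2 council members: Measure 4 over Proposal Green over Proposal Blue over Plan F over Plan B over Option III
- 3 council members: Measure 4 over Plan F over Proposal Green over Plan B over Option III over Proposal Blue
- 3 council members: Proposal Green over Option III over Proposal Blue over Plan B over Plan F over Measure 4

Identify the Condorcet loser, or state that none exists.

Plan F

Head-to-head results (11 council members):
Plan F vs Plan B: Plan F preferred on 2+3 = 5 ballots; Plan B wins 6–5.
Plan F vs Measure 4: Plan F is ranked higher on 3 ballots, Measure 4 on 8. Measure 4 wins 8–3.
Plan F vs Option III: 2+3 = 5 for Plan F, 6 for Option III — Option III by 6–5.
Plan F vs Proposal Blue: 3 for Plan F, 8 for Proposal Blue — Proposal Blue by 8–3.
Plan F–Proposal Green: Proposal Green 8–3.
Plan B vs Measure 4: Plan B is ranked higher on 1+1+3 = 5 ballots, Measure 4 on 6. Measure 4 wins 6–5.
Plan B vs Option III: 5 to 6, Option III.
Plan B–Proposal Blue: Proposal Blue 7–4.
Plan B vs Proposal Green: 1+1+1 = 3 for Plan B, 8 for Proposal Green — Proposal Green by 8–3.
Measure 4 vs Option III: Option III, 6–5.
Measure 4 vs Proposal Blue: 2+3 = 5 for Measure 4, 6 for Proposal Blue — Proposal Blue by 6–5.
Measure 4 vs Proposal Green: Measure 4 wins 7–4.
Option III vs Proposal Blue: Option III is ranked higher on 1+1+1+3+3 = 9 ballots, Proposal Blue on 2. Option III wins 9–2.
Option III vs Proposal Green: Option III preferred on 1+1+1 = 3 ballots; Proposal Green wins 8–3.
Proposal Blue vs Proposal Green: 3 to 8, Proposal Green.
Plan F is beaten in every head-to-head and is the Condorcet loser.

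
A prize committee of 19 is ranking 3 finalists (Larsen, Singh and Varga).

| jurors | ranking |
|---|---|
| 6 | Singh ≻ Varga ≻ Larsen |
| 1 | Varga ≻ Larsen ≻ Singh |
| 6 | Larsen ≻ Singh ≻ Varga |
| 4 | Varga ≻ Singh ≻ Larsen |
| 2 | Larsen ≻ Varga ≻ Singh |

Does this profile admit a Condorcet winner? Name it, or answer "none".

Singh

Check each pair by majority over 19 ballots:
Larsen–Singh: Singh 10–9.
Larsen vs Varga: Larsen is ranked higher on 6+2 = 8 ballots, Varga on 11. Varga wins 11–8.
Singh vs Varga: Singh preferred on 6+6 = 12 ballots; Singh wins 12–7.
Singh defeats every rival head-to-head and is the Condorcet winner.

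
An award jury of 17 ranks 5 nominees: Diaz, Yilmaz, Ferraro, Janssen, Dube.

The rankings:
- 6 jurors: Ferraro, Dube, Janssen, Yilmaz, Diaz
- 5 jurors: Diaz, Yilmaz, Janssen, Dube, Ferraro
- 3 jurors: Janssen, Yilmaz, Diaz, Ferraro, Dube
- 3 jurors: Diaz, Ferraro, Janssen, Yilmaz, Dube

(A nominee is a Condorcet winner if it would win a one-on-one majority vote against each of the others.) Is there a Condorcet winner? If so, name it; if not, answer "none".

Pairwise majorities:
Diaz vs Yilmaz: 5+3 = 8 for Diaz, 9 for Yilmaz — Yilmaz by 9–8.
Diaz vs Ferraro: 11 to 6, Diaz.
Diaz vs Janssen: 8 to 9, Janssen.
Diaz vs Dube: 5+3+3 = 11 for Diaz, 6 for Dube — Diaz by 11–6.
Yilmaz vs Ferraro: Yilmaz is ranked higher on 5+3 = 8 ballots, Ferraro on 9. Ferraro wins 9–8.
Yilmaz vs Janssen: 5 for Yilmaz, 12 for Janssen — Janssen by 12–5.
Yilmaz vs Dube: 5+3+3 = 11 for Yilmaz, 6 for Dube — Yilmaz by 11–6.
Ferraro vs Janssen: 6+3 = 9 for Ferraro, 8 for Janssen — Ferraro by 9–8.
Ferraro vs Dube: 6+3+3 = 12 for Ferraro, 5 for Dube — Ferraro by 12–5.
Janssen vs Dube: Janssen is ranked higher on 5+3+3 = 11 ballots, Dube on 6. Janssen wins 11–6.
Each nominee drops at least one matchup (Diaz loses to Yilmaz; Yilmaz loses to Ferraro; Ferraro loses to Diaz; Janssen loses to Ferraro; Dube loses to Diaz); the cycle Diaz beats Ferraro beats Yilmaz beats Diaz rules out a Condorcet winner.

none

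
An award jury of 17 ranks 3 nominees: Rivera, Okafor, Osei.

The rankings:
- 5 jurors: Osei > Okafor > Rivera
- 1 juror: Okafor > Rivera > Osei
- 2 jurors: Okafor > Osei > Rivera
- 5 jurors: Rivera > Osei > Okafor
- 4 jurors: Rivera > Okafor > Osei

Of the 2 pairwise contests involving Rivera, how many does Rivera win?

Rivera against each rival (17 jurors):
Rivera vs Okafor: Rivera wins 9–8.
Rivera vs Osei: Rivera wins 10–7.
Rivera beats Okafor, Osei — 2 pairwise wins.

2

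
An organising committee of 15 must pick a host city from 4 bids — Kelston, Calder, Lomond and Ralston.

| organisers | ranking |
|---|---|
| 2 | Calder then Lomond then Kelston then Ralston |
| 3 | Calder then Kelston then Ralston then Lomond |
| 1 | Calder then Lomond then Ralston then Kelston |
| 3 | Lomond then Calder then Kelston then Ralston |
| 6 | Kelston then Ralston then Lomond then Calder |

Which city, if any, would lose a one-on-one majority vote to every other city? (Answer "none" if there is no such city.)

none

Head-to-head results (15 organisers):
Kelston vs Calder: Calder, 9–6.
Kelston–Lomond: Kelston 9–6.
Kelston vs Ralston: Kelston preferred on 2+3+3+6 = 14 ballots; Kelston wins 14–1.
Calder vs Lomond: Lomond wins 9–6.
Calder vs Ralston: 9 to 6, Calder.
Lomond–Ralston: Ralston 9–6.
Every city wins at least one matchup (Kelston beats Lomond; Calder beats Kelston; Lomond beats Calder; Ralston beats Lomond), so there is no Condorcet loser.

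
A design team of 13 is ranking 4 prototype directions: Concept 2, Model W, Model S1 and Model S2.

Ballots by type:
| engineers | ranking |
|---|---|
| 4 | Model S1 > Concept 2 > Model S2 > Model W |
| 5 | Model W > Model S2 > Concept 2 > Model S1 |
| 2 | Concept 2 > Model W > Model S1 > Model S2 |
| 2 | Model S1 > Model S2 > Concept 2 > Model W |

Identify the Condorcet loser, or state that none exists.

Pairwise majorities:
Concept 2 vs Model W: 8 to 5, Concept 2.
Concept 2 vs Model S1: Concept 2 wins 7–6.
Concept 2–Model S2: Model S2 7–6.
Model W vs Model S1: Model W is ranked higher on 5+2 = 7 ballots, Model S1 on 6. Model W wins 7–6.
Model W vs Model S2: 5+2 = 7 for Model W, 6 for Model S2 — Model W by 7–6.
Model S1 vs Model S2: 8 to 5, Model S1.
Every design wins at least one matchup (Concept 2 beats Model W; Model W beats Model S1; Model S1 beats Model S2; Model S2 beats Concept 2), so there is no Condorcet loser.

none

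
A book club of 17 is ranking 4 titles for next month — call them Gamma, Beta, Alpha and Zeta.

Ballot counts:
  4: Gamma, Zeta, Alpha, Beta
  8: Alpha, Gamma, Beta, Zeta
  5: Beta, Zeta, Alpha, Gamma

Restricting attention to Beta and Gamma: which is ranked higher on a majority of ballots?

Ballots ranking Beta above Gamma: 5.
Ballots ranking Gamma above Beta: 17 − 5 = 12.
Gamma wins the head-to-head 12–5.

Gamma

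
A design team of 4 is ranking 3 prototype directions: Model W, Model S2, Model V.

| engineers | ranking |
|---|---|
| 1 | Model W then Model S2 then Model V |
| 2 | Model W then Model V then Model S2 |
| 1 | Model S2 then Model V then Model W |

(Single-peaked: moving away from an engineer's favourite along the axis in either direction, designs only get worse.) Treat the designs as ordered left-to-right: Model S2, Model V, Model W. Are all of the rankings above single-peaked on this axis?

Axis positions: Model S2=1, Model V=2, Model W=3.
Bloc 1: ranking walks positions 3-1-2; Model S2 is ranked above Model V even though Model V lies between Model S2 and the peak Model W on the axis — preferences dip and rise again. Not single-peaked.
Bloc 2 (peak Model W at position 3): ranking walks positions 3-2-1, expanding outward from the peak — single-peaked.
Bloc 3 (peak Model S2 at position 1): ranking walks positions 1-2-3, expanding outward from the peak — single-peaked.
Bloc 1 violates single-peakedness, so the profile is not single-peaked on this axis.

no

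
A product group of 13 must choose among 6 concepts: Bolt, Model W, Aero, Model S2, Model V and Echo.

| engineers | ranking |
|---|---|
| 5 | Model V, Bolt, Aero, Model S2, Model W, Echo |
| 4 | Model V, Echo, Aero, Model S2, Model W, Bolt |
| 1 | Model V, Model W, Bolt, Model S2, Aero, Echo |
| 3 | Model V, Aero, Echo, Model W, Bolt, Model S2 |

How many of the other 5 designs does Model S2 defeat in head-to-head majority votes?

1

Model S2 against each rival (13 engineers):
Model S2 vs Bolt: 4 to 9, Bolt.
Model S2 vs Model W: Model S2 preferred on 5+4 = 9 ballots; Model S2 wins 9–4.
Model S2 vs Aero: Aero, 12–1.
Model S2 vs Model V: 0 for Model S2, 13 for Model V — Model V by 13–0.
Model S2 vs Echo: Echo, 7–6.
Model S2 beats Model W; loses to Bolt, Aero, Model V, Echo — 1 pairwise win.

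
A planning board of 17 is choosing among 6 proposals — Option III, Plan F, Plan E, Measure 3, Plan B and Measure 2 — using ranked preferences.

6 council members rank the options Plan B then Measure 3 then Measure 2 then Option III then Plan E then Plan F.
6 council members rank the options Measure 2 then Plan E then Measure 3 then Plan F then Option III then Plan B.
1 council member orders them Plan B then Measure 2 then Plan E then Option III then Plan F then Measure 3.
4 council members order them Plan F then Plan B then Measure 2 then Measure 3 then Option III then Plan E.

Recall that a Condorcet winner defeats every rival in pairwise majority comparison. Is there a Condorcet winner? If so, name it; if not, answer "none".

Head-to-head results (17 council members):
Option III vs Plan F: 6+1 = 7 for Option III, 10 for Plan F — Plan F by 10–7.
Option III vs Plan E: 6+4 = 10 for Option III, 7 for Plan E — Option III by 10–7.
Option III vs Measure 3: Option III is ranked higher on 1 ballot, Measure 3 on 16. Measure 3 wins 16–1.
Option III vs Plan B: 6 to 11, Plan B.
Option III vs Measure 2: 0 for Option III, 17 for Measure 2 — Measure 2 by 17–0.
Plan F vs Plan E: 4 to 13, Plan E.
Plan F vs Measure 3: 5 to 12, Measure 3.
Plan F vs Plan B: Plan F is ranked higher on 6+4 = 10 ballots, Plan B on 7. Plan F wins 10–7.
Plan F vs Measure 2: Plan F is ranked higher on 4 ballots, Measure 2 on 13. Measure 2 wins 13–4.
Plan E vs Measure 3: Plan E is ranked higher on 6+1 = 7 ballots, Measure 3 on 10. Measure 3 wins 10–7.
Plan E vs Plan B: 6 to 11, Plan B.
Plan E vs Measure 2: Plan E preferred on 0 ballots; Measure 2 wins 17–0.
Measure 3 vs Plan B: Measure 3 is ranked higher on 6 ballots, Plan B on 11. Plan B wins 11–6.
Measure 3 vs Measure 2: 6 for Measure 3, 11 for Measure 2 — Measure 2 by 11–6.
Plan B vs Measure 2: 11 to 6, Plan B.
Each option drops at least one matchup (Option III loses to Plan F; Plan F loses to Plan E; Plan E loses to Option III; Measure 3 loses to Plan B; Plan B loses to Plan F; Measure 2 loses to Plan B); the cycle Option III > Plan E > Plan F > Option III rules out a Condorcet winner.

none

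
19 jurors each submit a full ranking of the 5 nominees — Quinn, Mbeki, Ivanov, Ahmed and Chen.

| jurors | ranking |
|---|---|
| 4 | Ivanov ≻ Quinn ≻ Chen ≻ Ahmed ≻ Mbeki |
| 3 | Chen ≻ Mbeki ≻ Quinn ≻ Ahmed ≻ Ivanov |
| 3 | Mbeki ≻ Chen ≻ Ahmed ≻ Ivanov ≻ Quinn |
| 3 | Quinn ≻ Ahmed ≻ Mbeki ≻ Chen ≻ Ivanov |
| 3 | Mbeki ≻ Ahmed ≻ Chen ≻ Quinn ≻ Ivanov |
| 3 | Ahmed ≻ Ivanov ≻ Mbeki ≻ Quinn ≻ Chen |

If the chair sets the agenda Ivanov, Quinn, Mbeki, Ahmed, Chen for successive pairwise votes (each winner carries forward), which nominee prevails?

Chen

Round 1: Ivanov vs Quinn — 10–9, Ivanov advances.
Round 2: Ivanov vs Mbeki — 7–12, Mbeki advances.
Round 3: Mbeki vs Ahmed — 9–10, Ahmed advances.
Round 4: Ahmed vs Chen — 9–10, Chen advances.
The agenda winner is Chen.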